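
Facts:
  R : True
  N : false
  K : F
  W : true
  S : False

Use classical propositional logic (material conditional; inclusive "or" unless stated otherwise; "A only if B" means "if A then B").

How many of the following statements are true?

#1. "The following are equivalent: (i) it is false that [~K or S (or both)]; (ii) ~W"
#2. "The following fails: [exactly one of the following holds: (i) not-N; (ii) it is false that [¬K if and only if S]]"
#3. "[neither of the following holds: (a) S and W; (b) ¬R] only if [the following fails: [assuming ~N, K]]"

3

#1: Formalization: ~(~K | S) <-> ~W

~K = ~F = T
~K | S = T | F = T
~(~K | S) = ~T = F
~W = ~T = F
~(~K | S) <-> ~W = F <-> F = T
Thus #1 is true.

#2: Parsed as ~(~N xor ~(~K <-> S))

~N = ~F = T
~K = ~F = T
~K <-> S = T <-> F = F
~(~K <-> S) = ~F = T
~N xor ~(~K <-> S) = T xor T = F
~(~N xor ~(~K <-> S)) = ~F = T
Hence #2 is true.

#3: Parsed as ((S & W) nor ~R) -> ~(~N -> K)

S & W = F & T = F
~R = ~T = F
(S & W) nor ~R = F nor F = T
~N = ~F = T
~N -> K = T -> F = F
~(~N -> K) = ~F = T
((S & W) nor ~R) -> ~(~N -> K) = T -> T = T
Thus #3 is true.

True statements: 3.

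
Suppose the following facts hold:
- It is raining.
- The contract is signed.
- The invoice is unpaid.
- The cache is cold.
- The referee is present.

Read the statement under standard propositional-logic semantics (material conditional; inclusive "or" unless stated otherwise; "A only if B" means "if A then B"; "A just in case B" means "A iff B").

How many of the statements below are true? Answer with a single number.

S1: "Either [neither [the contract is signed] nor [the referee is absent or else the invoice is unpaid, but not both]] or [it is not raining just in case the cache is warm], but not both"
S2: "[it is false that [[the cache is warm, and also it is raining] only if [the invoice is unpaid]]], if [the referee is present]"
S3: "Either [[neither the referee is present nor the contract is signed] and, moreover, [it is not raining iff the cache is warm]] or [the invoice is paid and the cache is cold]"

Let G = "the contract is signed" (True), M = "the referee is present" (True), W = "the invoice is paid" (False), R = "it is raining" (True), K = "the cache is warm" (False).

S1: This is (G nor (not M xor not W)) xor (not R iff K).

not M = not True = False
not W = not False = True
not M xor not W = False xor True = True
G nor (not M xor not W) = True nor True = False
not R = not True = False
not R iff K = False iff False = True
(G nor (not M xor not W)) xor (not R iff K) = False xor True = True
So S1 is true.

S2: Formalization: M -> not ((K and R) -> not W)

K and R = False and True = False
not W = not False = True
(K and R) -> not W = False -> True = True
not ((K and R) -> not W) = not True = False
M -> not ((K and R) -> not W) = True -> False = False
Hence S2 is false.

S3: Parsed as ((M nor G) and (not R iff K)) or (W and not K)

M nor G = True nor True = False
not R = not True = False
not R iff K = False iff False = True
(M nor G) and (not R iff K) = False and True = False
not K = not False = True
W and not K = False and True = False
((M nor G) and (not R iff K)) or (W and not K) = False or False = False
Thus S3 is false.

True statements: 1.

1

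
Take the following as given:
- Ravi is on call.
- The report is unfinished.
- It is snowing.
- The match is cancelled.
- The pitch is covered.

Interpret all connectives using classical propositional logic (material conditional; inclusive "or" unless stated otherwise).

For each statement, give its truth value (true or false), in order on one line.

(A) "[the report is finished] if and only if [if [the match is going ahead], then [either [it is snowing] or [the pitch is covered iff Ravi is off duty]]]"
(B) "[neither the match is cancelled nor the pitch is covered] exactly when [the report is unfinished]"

Let R = "the report is finished" (F), D = "the match is cancelled" (T), P = "it is snowing" (T), L = "the pitch is covered" (T), K = "Ravi is on call" (T).

(A): This is R <-> (~D -> (P | (L <-> ~K))).

~D = ~T = F
~K = ~T = F
L <-> ~K = T <-> F = F
P | (L <-> ~K) = T | F = T
~D -> (P | (L <-> ~K)) = F -> T = T
R <-> (~D -> (P | (L <-> ~K))) = F <-> T = F
Thus (A) is false.

(B): This is (D nor L) <-> ~R.

D nor L = T nor T = F
~R = ~F = T
(D nor L) <-> ~R = F <-> T = F
Thus (B) is false.

(A) false / (B) false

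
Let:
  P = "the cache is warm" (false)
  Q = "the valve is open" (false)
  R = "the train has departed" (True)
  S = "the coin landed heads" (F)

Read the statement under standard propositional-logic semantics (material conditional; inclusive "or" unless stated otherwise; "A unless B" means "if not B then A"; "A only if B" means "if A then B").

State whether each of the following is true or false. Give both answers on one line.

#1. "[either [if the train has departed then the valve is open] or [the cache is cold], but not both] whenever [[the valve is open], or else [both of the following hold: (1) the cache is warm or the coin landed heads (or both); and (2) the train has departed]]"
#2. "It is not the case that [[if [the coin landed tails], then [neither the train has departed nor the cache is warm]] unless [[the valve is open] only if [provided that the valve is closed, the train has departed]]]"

#1 T; #2 F

#1: This is (Q | ((P | S) & R)) -> ((R -> Q) xor ~P).

P | S = F | F = F
(P | S) & R = F & T = F
Q | ((P | S) & R) = F | F = F
R -> Q = T -> F = F
~P = ~F = T
(R -> Q) xor ~P = F xor T = T
(Q | ((P | S) & R)) -> ((R -> Q) xor ~P) = F -> T = T
So #1 is true.

#2: In symbols: ~((~S -> (R nor P)) | (Q -> (~Q -> R)))

~S = ~F = T
R nor P = T nor F = F
~S -> (R nor P) = T -> F = F
~Q = ~F = T
~Q -> R = T -> T = T
Q -> (~Q -> R) = F -> T = T
(~S -> (R nor P)) | (Q -> (~Q -> R)) = F | T = T
~((~S -> (R nor P)) | (Q -> (~Q -> R))) = ~T = F
Hence #2 is false.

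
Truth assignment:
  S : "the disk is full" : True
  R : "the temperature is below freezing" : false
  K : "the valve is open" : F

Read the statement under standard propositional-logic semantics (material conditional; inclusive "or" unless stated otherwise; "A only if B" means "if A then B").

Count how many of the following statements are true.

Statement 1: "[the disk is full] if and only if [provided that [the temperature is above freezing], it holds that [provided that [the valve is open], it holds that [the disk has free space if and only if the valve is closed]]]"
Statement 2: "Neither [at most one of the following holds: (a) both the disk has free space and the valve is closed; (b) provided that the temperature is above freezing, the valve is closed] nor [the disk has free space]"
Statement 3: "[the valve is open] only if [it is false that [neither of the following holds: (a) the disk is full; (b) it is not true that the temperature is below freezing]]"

2

Statement 1: Parsed as S <-> (~R -> (K -> (~S <-> ~K)))

~R = ~F = T
~S = ~T = F
~K = ~F = T
~S <-> ~K = F <-> T = F
K -> (~S <-> ~K) = F -> F = T
~R -> (K -> (~S <-> ~K)) = T -> T = T
S <-> (~R -> (K -> (~S <-> ~K))) = T <-> T = T
Hence Statement 1 is true.

Statement 2: This is ((~S & ~K) nand (~R -> ~K)) nor ~S.

~S = ~T = F
~K = ~F = T
~S & ~K = F & T = F
~R = ~F = T
~K = ~F = T
~R -> ~K = T -> T = T
(~S & ~K) nand (~R -> ~K) = F nand T = T
~S = ~T = F
((~S & ~K) nand (~R -> ~K)) nor ~S = T nor F = F
Thus Statement 2 is false.

Statement 3: In symbols: K -> ~(S nor ~R)

~R = ~F = T
S nor ~R = T nor T = F
~(S nor ~R) = ~F = T
K -> ~(S nor ~R) = F -> T = T
Hence Statement 3 is true.

True statements: 2 (Statement 1, Statement 3).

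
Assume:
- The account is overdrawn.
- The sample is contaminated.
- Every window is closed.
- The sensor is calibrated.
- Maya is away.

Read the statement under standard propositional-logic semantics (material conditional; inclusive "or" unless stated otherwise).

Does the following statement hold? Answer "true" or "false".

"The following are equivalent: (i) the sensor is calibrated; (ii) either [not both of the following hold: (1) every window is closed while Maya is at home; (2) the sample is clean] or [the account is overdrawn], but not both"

The statement is false.

Let G = "the sensor is calibrated" (T), N = "a window is open" (F), H = "Maya is at home" (F), P = "the sample is contaminated" (T), W = "the account is overdrawn" (T).
In symbols: G <-> (((~N & H) nand ~P) xor W)

~N = ~F = T
~N & H = T & F = F
~P = ~T = F
(~N & H) nand ~P = F nand F = T
((~N & H) nand ~P) xor W = T xor T = F
G <-> (((~N & H) nand ~P) xor W) = T <-> F = F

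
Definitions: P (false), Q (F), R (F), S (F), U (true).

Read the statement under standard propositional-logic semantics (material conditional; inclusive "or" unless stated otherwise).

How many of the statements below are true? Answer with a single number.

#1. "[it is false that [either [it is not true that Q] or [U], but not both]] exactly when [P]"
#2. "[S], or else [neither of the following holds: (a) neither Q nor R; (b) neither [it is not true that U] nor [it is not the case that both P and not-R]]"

#1: Formalization: ~(~Q xor U) <-> P

~Q = ~F = T
~Q xor U = T xor T = F
~(~Q xor U) = ~F = T
~(~Q xor U) <-> P = T <-> F = F
So #1 is false.

#2: Formalization: S | ((Q nor R) nor (~U nor (P nand ~R)))

Q nor R = F nor F = T
~U = ~T = F
~R = ~F = T
P nand ~R = F nand T = T
~U nor (P nand ~R) = F nor T = F
(Q nor R) nor (~U nor (P nand ~R)) = T nor F = F
S | ((Q nor R) nor (~U nor (P nand ~R))) = F | F = F
Thus #2 is false.

True statements: 0 (none).

0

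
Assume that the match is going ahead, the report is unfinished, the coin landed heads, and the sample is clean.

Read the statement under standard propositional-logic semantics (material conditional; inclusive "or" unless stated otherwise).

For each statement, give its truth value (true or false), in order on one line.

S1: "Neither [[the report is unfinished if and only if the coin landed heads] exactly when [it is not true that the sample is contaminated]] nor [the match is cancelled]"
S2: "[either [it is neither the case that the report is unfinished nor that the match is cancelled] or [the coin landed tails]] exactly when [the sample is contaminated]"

S1 F; S2 T

Let Q = "the report is finished" (False), R = "the coin landed heads" (True), S = "the sample is contaminated" (False), P = "the match is cancelled" (False).

S1: In symbols: ((not Q iff R) iff not S) nor P

not Q = not False = True
not Q iff R = True iff True = True
not S = not False = True
(not Q iff R) iff not S = True iff True = True
((not Q iff R) iff not S) nor P = True nor False = False
So S1 is false.

S2: Formalization: ((not Q nor P) or not R) iff S

not Q = not False = True
not Q nor P = True nor False = False
not R = not True = False
(not Q nor P) or not R = False or False = False
((not Q nor P) or not R) iff S = False iff False = True
Hence S2 is true.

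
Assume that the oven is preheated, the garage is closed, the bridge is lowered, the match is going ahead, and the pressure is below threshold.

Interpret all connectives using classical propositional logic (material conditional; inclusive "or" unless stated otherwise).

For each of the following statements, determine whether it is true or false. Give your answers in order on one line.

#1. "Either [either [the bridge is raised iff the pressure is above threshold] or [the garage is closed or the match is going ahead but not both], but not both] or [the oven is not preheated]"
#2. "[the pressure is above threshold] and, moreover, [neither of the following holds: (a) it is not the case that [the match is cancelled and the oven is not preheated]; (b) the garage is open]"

#1 true; #2 false

Let H = "the bridge is raised" (F), R = "the pressure is above threshold" (F), D = "the garage is closed" (T), G = "the match is cancelled" (F), L = "the oven is preheated" (T).

#1: In symbols: ((H <-> R) xor (D xor ~G)) | ~L

H <-> R = F <-> F = T
~G = ~F = T
D xor ~G = T xor T = F
(H <-> R) xor (D xor ~G) = T xor F = T
~L = ~T = F
((H <-> R) xor (D xor ~G)) | ~L = T | F = T
So #1 is true.

#2: This is R & (~(G & ~L) nor ~D).

~L = ~T = F
G & ~L = F & F = F
~(G & ~L) = ~F = T
~D = ~T = F
~(G & ~L) nor ~D = T nor F = F
R & (~(G & ~L) nor ~D) = F & F = F
Hence #2 is false.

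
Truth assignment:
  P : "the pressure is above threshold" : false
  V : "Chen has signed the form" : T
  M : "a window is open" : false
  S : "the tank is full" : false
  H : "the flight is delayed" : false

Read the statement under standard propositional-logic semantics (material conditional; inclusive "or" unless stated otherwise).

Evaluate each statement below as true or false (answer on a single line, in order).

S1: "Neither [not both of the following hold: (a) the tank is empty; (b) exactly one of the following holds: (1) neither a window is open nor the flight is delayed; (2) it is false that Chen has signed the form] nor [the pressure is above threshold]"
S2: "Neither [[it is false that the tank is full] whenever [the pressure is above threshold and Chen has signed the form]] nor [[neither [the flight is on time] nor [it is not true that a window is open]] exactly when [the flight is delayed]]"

S1 T; S2 F

S1: This is (¬S ↑ ((M ↓ H) ⊕ ¬V)) ↓ P.

¬S = ¬F = T
M ↓ H = F ↓ F = T
¬V = ¬T = F
(M ↓ H) ⊕ ¬V = T ⊕ F = T
¬S ↑ ((M ↓ H) ⊕ ¬V) = T ↑ T = F
(¬S ↑ ((M ↓ H) ⊕ ¬V)) ↓ P = F ↓ F = T
So S1 is true.

S2: Parsed as ((P ∧ V) → ¬S) ↓ ((¬H ↓ ¬M) ↔ H)

P ∧ V = F ∧ T = F
¬S = ¬F = T
(P ∧ V) → ¬S = F → T = T
¬H = ¬F = T
¬M = ¬F = T
¬H ↓ ¬M = T ↓ T = F
(¬H ↓ ¬M) ↔ H = F ↔ F = T
((P ∧ V) → ¬S) ↓ ((¬H ↓ ¬M) ↔ H) = T ↓ T = F
Hence S2 is false.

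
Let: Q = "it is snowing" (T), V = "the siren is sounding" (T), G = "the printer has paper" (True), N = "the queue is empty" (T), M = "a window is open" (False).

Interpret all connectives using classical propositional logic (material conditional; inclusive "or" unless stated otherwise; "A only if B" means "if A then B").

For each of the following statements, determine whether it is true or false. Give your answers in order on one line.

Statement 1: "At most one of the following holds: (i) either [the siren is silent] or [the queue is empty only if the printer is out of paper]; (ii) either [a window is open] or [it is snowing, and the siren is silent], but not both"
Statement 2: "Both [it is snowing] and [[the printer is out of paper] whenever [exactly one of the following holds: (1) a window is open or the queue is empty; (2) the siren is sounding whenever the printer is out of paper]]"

Statement 1: Formalization: (not V or (N -> not G)) nand (M xor (Q and not V))

not V = not True = False
not G = not True = False
N -> not G = True -> False = False
not V or (N -> not G) = False or False = False
not V = not True = False
Q and not V = True and False = False
M xor (Q and not V) = False xor False = False
(not V or (N -> not G)) nand (M xor (Q and not V)) = False nand False = True
Hence Statement 1 is true.

Statement 2: This is Q and (((M or N) xor (not G -> V)) -> not G).

M or N = False or True = True
not G = not True = False
not G -> V = False -> True = True
(M or N) xor (not G -> V) = True xor True = False
not G = not True = False
((M or N) xor (not G -> V)) -> not G = False -> False = True
Q and (((M or N) xor (not G -> V)) -> not G) = True and True = True
Hence Statement 2 is true.

Statement 1 true; Statement 2 true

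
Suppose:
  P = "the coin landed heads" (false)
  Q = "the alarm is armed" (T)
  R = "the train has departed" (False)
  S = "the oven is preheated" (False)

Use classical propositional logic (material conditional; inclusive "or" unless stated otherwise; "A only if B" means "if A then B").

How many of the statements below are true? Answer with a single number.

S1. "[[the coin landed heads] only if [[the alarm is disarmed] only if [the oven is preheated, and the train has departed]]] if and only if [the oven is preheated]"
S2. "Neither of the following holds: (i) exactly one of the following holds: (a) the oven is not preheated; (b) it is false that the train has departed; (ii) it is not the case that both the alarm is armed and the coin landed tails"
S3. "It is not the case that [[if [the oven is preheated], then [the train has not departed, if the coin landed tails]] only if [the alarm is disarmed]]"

S1: Formalization: (P -> (~Q -> (S & R))) <-> S

~Q = ~T = F
S & R = F & F = F
~Q -> (S & R) = F -> F = T
P -> (~Q -> (S & R)) = F -> T = T
(P -> (~Q -> (S & R))) <-> S = T <-> F = F
Thus S1 is false.

S2: Formalization: (~S xor ~R) nor (Q nand ~P)

~S = ~F = T
~R = ~F = T
~S xor ~R = T xor T = F
~P = ~F = T
Q nand ~P = T nand T = F
(~S xor ~R) nor (Q nand ~P) = F nor F = T
Hence S2 is true.

S3: Parsed as ~((S -> (~P -> ~R)) -> ~Q)

~P = ~F = T
~R = ~F = T
~P -> ~R = T -> T = T
S -> (~P -> ~R) = F -> T = T
~Q = ~T = F
(S -> (~P -> ~R)) -> ~Q = T -> F = F
~((S -> (~P -> ~R)) -> ~Q) = ~F = T
Thus S3 is true.

True statements: 2 (S2, S3).

2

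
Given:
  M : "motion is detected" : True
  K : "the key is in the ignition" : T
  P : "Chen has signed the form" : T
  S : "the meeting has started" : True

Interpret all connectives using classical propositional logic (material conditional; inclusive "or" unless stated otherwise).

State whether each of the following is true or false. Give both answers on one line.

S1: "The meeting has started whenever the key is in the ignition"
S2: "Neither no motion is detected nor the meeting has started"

S1 T / S2 F

S1: Formalization: K -> S

K -> S = True -> True = True
So S1 is true.

S2: In symbols: not M nor S

not M = not True = False
not M nor S = False nor True = False
Thus S2 is false.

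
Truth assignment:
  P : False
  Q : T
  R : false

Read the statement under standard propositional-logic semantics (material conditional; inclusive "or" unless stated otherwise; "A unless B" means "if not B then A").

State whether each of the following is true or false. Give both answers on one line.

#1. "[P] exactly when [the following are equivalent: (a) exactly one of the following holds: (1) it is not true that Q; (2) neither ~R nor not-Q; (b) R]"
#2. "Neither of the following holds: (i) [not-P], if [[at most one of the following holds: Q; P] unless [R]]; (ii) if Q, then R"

#1: This is P ↔ ((¬Q ⊕ (¬R ↓ ¬Q)) ↔ R).

¬Q = ¬T = F
¬R = ¬F = T
¬Q = ¬T = F
¬R ↓ ¬Q = T ↓ F = F
¬Q ⊕ (¬R ↓ ¬Q) = F ⊕ F = F
(¬Q ⊕ (¬R ↓ ¬Q)) ↔ R = F ↔ F = T
P ↔ ((¬Q ⊕ (¬R ↓ ¬Q)) ↔ R) = F ↔ T = F
Hence #1 is false.

#2: In symbols: (((Q ↑ P) ∨ R) → ¬P) ↓ (Q → R)

Q ↑ P = T ↑ F = T
(Q ↑ P) ∨ R = T ∨ F = T
¬P = ¬F = T
((Q ↑ P) ∨ R) → ¬P = T → T = T
Q → R = T → F = F
(((Q ↑ P) ∨ R) → ¬P) ↓ (Q → R) = T ↓ F = F
Thus #2 is false.

#1 false / #2 false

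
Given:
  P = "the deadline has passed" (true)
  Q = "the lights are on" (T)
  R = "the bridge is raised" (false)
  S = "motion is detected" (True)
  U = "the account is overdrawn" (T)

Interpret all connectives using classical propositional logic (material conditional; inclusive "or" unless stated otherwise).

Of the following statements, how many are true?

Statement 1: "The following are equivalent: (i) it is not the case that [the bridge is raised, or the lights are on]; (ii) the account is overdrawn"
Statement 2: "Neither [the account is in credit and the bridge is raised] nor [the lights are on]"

0

Statement 1: In symbols: ~(R | Q) <-> U

R | Q = F | T = T
~(R | Q) = ~T = F
~(R | Q) <-> U = F <-> T = F
So Statement 1 is false.

Statement 2: In symbols: (~U & R) nor Q

~U = ~T = F
~U & R = F & F = F
(~U & R) nor Q = F nor T = F
Thus Statement 2 is false.

True statements: 0 (none).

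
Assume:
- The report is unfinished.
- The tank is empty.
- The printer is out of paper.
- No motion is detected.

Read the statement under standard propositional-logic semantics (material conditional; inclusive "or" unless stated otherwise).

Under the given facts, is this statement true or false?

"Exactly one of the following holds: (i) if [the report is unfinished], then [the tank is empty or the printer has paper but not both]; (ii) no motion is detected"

False.

Let P = "the report is finished" (F), Q = "the tank is full" (F), R = "the printer has paper" (F), S = "motion is detected" (F).
Formalization: (¬P → (¬Q ⊕ R)) ⊕ ¬S

¬P = ¬F = T
¬Q = ¬F = T
¬Q ⊕ R = T ⊕ F = T
¬P → (¬Q ⊕ R) = T → T = T
¬S = ¬F = T
(¬P → (¬Q ⊕ R)) ⊕ ¬S = T ⊕ T = F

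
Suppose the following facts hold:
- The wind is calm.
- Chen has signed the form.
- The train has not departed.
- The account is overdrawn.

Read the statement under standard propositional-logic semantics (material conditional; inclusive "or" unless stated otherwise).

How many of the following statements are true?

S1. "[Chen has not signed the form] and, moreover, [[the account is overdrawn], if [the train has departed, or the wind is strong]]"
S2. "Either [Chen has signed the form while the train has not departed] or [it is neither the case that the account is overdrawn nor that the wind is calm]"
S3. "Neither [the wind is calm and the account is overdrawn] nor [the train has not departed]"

Let M = "Chen has signed the form" (T), U = "the train has departed" (F), K = "the wind is strong" (F), L = "the account is overdrawn" (T).

S1: In symbols: ¬M ∧ ((U ∨ K) → L)

¬M = ¬T = F
U ∨ K = F ∨ F = F
(U ∨ K) → L = F → T = T
¬M ∧ ((U ∨ K) → L) = F ∧ T = F
So S1 is false.

S2: In symbols: (M ∧ ¬U) ∨ (L ↓ ¬K)

¬U = ¬F = T
M ∧ ¬U = T ∧ T = T
¬K = ¬F = T
L ↓ ¬K = T ↓ T = F
(M ∧ ¬U) ∨ (L ↓ ¬K) = T ∨ F = T
Thus S2 is true.

S3: This is (¬K ∧ L) ↓ ¬U.

¬K = ¬F = T
¬K ∧ L = T ∧ T = T
¬U = ¬F = T
(¬K ∧ L) ↓ ¬U = T ↓ T = F
Thus S3 is false.

Count: 1.

1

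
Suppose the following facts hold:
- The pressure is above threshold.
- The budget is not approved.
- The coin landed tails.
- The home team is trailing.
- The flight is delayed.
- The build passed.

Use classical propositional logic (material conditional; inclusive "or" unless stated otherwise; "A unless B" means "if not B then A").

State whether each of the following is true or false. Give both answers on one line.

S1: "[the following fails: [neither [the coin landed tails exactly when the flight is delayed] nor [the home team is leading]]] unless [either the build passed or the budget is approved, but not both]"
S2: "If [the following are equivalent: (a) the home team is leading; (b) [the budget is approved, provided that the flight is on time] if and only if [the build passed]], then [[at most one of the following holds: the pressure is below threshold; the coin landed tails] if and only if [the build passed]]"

Let R = "the coin landed heads" (False), U = "the flight is delayed" (True), S = "the home team is leading" (False), V = "the build passed" (True), Q = "the budget is approved" (False), P = "the pressure is above threshold" (True).

S1: This is not ((not R iff U) nor S) or (V xor Q).

not R = not False = True
not R iff U = True iff True = True
(not R iff U) nor S = True nor False = False
not ((not R iff U) nor S) = not False = True
V xor Q = True xor False = True
not ((not R iff U) nor S) or (V xor Q) = True or True = True
Thus S1 is true.

S2: In symbols: (S iff ((not U -> Q) iff V)) -> ((not P nand not R) iff V)

not U = not True = False
not U -> Q = False -> False = True
(not U -> Q) iff V = True iff True = True
S iff ((not U -> Q) iff V) = False iff True = False
not P = not True = False
not R = not False = True
not P nand not R = False nand True = True
(not P nand not R) iff V = True iff True = True
(S iff ((not U -> Q) iff V)) -> ((not P nand not R) iff V) = False -> True = True
Hence S2 is true.

S1 True; S2 True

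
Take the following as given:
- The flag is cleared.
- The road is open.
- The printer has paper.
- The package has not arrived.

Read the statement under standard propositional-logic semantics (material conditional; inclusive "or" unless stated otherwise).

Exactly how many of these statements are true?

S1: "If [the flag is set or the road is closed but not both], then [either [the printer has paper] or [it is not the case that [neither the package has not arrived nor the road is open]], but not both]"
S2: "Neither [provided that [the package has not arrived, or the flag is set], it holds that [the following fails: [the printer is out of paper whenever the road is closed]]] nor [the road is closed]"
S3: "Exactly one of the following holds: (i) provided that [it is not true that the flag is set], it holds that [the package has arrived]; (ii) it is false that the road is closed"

3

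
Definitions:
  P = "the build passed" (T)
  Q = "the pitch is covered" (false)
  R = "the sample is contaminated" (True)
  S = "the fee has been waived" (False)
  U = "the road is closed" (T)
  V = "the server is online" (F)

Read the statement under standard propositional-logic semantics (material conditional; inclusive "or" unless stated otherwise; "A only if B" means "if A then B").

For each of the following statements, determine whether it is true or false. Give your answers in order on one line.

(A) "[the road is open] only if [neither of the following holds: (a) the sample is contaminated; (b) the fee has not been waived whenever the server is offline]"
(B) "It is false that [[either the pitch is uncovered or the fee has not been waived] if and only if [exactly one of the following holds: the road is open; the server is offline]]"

(A) T / (B) F

(A): In symbols: not U -> (R nor (not V -> not S))

not U = not True = False
not V = not False = True
not S = not False = True
not V -> not S = True -> True = True
R nor (not V -> not S) = True nor True = False
not U -> (R nor (not V -> not S)) = False -> False = True
So (A) is true.

(B): Parsed as not ((not Q or not S) iff (not U xor not V))

not Q = not False = True
not S = not False = True
not Q or not S = True or True = True
not U = not True = False
not V = not False = True
not U xor not V = False xor True = True
(not Q or not S) iff (not U xor not V) = True iff True = True
not ((not Q or not S) iff (not U xor not V)) = not True = False
Thus (B) is false.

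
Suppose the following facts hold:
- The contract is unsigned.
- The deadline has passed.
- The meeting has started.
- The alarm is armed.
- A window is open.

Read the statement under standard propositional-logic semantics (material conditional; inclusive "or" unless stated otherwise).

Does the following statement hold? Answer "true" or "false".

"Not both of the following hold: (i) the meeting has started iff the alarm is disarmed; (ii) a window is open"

The statement is true.

Let M = "the meeting has started" (True), D = "the alarm is armed" (True), H = "a window is open" (True).
This is (M iff not D) nand H.

not D = not True = False
M iff not D = True iff False = False
(M iff not D) nand H = False nand True = True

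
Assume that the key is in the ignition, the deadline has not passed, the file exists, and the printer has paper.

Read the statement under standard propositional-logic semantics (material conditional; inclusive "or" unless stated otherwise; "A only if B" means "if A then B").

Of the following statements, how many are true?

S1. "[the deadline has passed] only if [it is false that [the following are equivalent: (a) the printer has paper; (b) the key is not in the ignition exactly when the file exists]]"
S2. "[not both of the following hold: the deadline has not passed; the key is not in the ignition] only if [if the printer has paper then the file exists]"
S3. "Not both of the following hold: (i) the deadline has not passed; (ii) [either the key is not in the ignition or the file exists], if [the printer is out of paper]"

Let Q = "the deadline has passed" (F), S = "the printer has paper" (T), P = "the key is in the ignition" (T), R = "the file exists" (T).

S1: In symbols: Q → ¬(S ↔ (¬P ↔ R))

¬P = ¬T = F
¬P ↔ R = F ↔ T = F
S ↔ (¬P ↔ R) = T ↔ F = F
¬(S ↔ (¬P ↔ R)) = ¬F = T
Q → ¬(S ↔ (¬P ↔ R)) = F → T = T
Hence S1 is true.

S2: Formalization: (¬Q ↑ ¬P) → (S → R)

¬Q = ¬F = T
¬P = ¬T = F
¬Q ↑ ¬P = T ↑ F = T
S → R = T → T = T
(¬Q ↑ ¬P) → (S → R) = T → T = T
Thus S2 is true.

S3: This is ¬Q ↑ (¬S → (¬P ∨ R)).

¬Q = ¬F = T
¬S = ¬T = F
¬P = ¬T = F
¬P ∨ R = F ∨ T = T
¬S → (¬P ∨ R) = F → T = T
¬Q ↑ (¬S → (¬P ∨ R)) = T ↑ T = F
Thus S3 is false.

True statements: 2 (S1, S2).

2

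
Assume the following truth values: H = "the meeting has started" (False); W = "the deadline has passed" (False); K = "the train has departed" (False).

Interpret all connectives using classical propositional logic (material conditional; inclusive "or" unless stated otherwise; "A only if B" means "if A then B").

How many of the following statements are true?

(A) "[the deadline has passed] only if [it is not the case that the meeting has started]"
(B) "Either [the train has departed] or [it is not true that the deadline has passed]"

(A): This is W -> not H.

not H = not False = True
W -> not H = False -> True = True
Hence (A) is true.

(B): In symbols: K or not W

not W = not False = True
K or not W = False or True = True
Thus (B) is true.

True statements: 2 ((A), (B)).

2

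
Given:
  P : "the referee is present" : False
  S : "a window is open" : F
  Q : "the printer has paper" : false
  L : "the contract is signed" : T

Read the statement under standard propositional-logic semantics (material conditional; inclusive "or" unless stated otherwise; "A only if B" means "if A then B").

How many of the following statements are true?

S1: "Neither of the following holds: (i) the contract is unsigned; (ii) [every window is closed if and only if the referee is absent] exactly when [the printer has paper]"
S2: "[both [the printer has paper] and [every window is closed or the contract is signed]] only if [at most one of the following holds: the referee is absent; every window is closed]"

2

S1: In symbols: ~L nor ((~S <-> ~P) <-> Q)

~L = ~T = F
~S = ~F = T
~P = ~F = T
~S <-> ~P = T <-> T = T
(~S <-> ~P) <-> Q = T <-> F = F
~L nor ((~S <-> ~P) <-> Q) = F nor F = T
Thus S1 is true.

S2: In symbols: (Q & (~S | L)) -> (~P nand ~S)

~S = ~F = T
~S | L = T | T = T
Q & (~S | L) = F & T = F
~P = ~F = T
~S = ~F = T
~P nand ~S = T nand T = F
(Q & (~S | L)) -> (~P nand ~S) = F -> F = T
So S2 is true.

True statements: 2.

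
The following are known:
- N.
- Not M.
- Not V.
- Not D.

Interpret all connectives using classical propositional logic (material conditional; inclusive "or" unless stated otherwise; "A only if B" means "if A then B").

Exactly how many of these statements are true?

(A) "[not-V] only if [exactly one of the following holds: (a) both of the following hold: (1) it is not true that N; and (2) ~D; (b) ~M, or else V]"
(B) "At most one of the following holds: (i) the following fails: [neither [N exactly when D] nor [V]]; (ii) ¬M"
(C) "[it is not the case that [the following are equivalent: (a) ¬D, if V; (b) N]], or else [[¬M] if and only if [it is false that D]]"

3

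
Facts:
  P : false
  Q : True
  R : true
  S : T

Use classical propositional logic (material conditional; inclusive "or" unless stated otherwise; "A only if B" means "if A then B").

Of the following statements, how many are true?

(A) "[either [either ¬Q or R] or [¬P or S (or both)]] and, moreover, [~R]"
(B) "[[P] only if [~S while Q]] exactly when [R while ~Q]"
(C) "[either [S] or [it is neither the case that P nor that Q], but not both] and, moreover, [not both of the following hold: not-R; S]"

(A): Parsed as ((not Q or R) or (not P or S)) and not R

not Q = not True = False
not Q or R = False or True = True
not P = not False = True
not P or S = True or True = True
(not Q or R) or (not P or S) = True or True = True
not R = not True = False
((not Q or R) or (not P or S)) and not R = True and False = False
Hence (A) is false.

(B): Formalization: (P -> (not S and Q)) iff (R and not Q)

not S = not True = False
not S and Q = False and True = False
P -> (not S and Q) = False -> False = True
not Q = not True = False
R and not Q = True and False = False
(P -> (not S and Q)) iff (R and not Q) = True iff False = False
Thus (B) is false.

(C): Formalization: (S xor (P nor Q)) and (not R nand S)

P nor Q = False nor True = False
S xor (P nor Q) = True xor False = True
not R = not True = False
not R nand S = False nand True = True
(S xor (P nor Q)) and (not R nand S) = True and True = True
So (C) is true.

Count: 1.

1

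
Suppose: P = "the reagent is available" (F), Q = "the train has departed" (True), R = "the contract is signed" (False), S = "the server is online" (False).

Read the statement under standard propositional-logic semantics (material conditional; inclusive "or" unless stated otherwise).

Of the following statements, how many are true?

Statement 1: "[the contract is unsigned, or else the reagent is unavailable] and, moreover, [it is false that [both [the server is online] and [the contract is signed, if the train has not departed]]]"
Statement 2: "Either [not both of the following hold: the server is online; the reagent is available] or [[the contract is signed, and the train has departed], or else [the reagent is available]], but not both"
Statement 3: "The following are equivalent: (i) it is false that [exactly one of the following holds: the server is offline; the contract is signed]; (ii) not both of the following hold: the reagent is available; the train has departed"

2

Statement 1: Parsed as (not R or not P) and not (S and (not Q -> R))

not R = not False = True
not P = not False = True
not R or not P = True or True = True
not Q = not True = False
not Q -> R = False -> False = True
S and (not Q -> R) = False and True = False
not (S and (not Q -> R)) = not False = True
(not R or not P) and not (S and (not Q -> R)) = True and True = True
So Statement 1 is true.

Statement 2: In symbols: (S nand P) xor ((R and Q) or P)

S nand P = False nand False = True
R and Q = False and True = False
(R and Q) or P = False or False = False
(S nand P) xor ((R and Q) or P) = True xor False = True
So Statement 2 is true.

Statement 3: Formalization: not (not S xor R) iff (P nand Q)

not S = not False = True
not S xor R = True xor False = True
not (not S xor R) = not True = False
P nand Q = False nand True = True
not (not S xor R) iff (P nand Q) = False iff True = False
So Statement 3 is false.

Count: 2.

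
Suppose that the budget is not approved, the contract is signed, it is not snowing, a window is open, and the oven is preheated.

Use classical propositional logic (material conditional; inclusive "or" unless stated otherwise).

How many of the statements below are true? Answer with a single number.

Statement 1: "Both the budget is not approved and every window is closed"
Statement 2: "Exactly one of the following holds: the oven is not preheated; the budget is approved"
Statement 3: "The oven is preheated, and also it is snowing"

0

Let P = "the budget is approved" (F), S = "a window is open" (T), U = "the oven is preheated" (T), R = "it is snowing" (F).

Statement 1: This is ~P & ~S.

~P = ~F = T
~S = ~T = F
~P & ~S = T & F = F
Thus Statement 1 is false.

Statement 2: This is ~U xor P.

~U = ~T = F
~U xor P = F xor F = F
Hence Statement 2 is false.

Statement 3: Parsed as U & R

U & R = T & F = F
So Statement 3 is false.

Count: 0.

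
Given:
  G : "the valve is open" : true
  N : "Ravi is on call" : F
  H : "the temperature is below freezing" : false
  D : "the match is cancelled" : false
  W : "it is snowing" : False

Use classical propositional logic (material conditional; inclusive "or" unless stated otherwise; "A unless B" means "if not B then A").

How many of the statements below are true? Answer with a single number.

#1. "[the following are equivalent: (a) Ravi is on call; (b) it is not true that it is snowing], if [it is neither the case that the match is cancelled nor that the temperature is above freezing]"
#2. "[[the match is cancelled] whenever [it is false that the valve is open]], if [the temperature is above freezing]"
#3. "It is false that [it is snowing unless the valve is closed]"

3

#1: In symbols: (D nor ~H) -> (N <-> ~W)

~H = ~F = T
D nor ~H = F nor T = F
~W = ~F = T
N <-> ~W = F <-> T = F
(D nor ~H) -> (N <-> ~W) = F -> F = T
Hence #1 is true.

#2: This is ~H -> (~G -> D).

~H = ~F = T
~G = ~T = F
~G -> D = F -> F = T
~H -> (~G -> D) = T -> T = T
Hence #2 is true.

#3: Parsed as ~(W | ~G)

~G = ~T = F
W | ~G = F | F = F
~(W | ~G) = ~F = T
Thus #3 is true.

True statements: 3 (#1, #2, #3).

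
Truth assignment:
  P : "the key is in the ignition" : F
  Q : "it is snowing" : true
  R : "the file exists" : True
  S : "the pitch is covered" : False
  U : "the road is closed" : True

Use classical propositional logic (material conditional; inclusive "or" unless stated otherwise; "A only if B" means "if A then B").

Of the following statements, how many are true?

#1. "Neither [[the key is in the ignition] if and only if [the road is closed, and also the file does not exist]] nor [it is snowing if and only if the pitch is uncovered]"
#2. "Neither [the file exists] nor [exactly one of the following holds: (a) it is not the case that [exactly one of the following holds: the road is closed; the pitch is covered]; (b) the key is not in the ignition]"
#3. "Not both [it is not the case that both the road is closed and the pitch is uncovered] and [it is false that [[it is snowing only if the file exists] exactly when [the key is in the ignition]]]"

1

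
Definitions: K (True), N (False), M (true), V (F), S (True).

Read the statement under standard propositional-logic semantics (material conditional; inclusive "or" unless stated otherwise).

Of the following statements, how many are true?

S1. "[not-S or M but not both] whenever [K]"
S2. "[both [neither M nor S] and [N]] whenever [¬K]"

S1: Parsed as K → (¬S ⊕ M)

¬S = ¬T = F
¬S ⊕ M = F ⊕ T = T
K → (¬S ⊕ M) = T → T = T
So S1 is true.

S2: In symbols: ¬K → ((M ↓ S) ∧ N)

¬K = ¬T = F
M ↓ S = T ↓ T = F
(M ↓ S) ∧ N = F ∧ F = F
¬K → ((M ↓ S) ∧ N) = F → F = T
Thus S2 is true.

Count: 2.

2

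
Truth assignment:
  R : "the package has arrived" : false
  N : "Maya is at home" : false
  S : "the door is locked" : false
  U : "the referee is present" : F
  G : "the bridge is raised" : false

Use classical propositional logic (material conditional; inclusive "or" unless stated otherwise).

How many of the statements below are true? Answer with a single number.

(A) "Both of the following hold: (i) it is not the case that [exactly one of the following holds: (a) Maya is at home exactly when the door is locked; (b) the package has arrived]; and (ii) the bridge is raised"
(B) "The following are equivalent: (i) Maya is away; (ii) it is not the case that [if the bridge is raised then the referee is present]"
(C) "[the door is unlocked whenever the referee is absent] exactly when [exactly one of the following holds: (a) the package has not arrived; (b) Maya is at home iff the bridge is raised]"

0

(A): Formalization: ~((N <-> S) xor R) & G

N <-> S = F <-> F = T
(N <-> S) xor R = T xor F = T
~((N <-> S) xor R) = ~T = F
~((N <-> S) xor R) & G = F & F = F
Thus (A) is false.

(B): Parsed as ~N <-> ~(G -> U)

~N = ~F = T
G -> U = F -> F = T
~(G -> U) = ~T = F
~N <-> ~(G -> U) = T <-> F = F
So (B) is false.

(C): This is (~U -> ~S) <-> (~R xor (N <-> G)).

~U = ~F = T
~S = ~F = T
~U -> ~S = T -> T = T
~R = ~F = T
N <-> G = F <-> F = T
~R xor (N <-> G) = T xor T = F
(~U -> ~S) <-> (~R xor (N <-> G)) = T <-> F = F
So (C) is false.

Count: 0.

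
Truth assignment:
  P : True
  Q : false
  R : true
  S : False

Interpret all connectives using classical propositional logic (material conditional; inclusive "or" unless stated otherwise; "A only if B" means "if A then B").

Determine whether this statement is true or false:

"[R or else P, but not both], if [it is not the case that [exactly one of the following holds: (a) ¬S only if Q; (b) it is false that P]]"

Parsed as ~((~S -> Q) xor ~P) -> (R xor P)

~S = ~F = T
~S -> Q = T -> F = F
~P = ~T = F
(~S -> Q) xor ~P = F xor F = F
~((~S -> Q) xor ~P) = ~F = T
R xor P = T xor T = F
~((~S -> Q) xor ~P) -> (R xor P) = T -> F = F

The statement is false.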